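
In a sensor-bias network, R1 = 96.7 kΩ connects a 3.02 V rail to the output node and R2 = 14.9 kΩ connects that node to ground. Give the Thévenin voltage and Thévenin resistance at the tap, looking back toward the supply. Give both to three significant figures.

V_th is the open-circuit tap voltage: 3.02 × 14.9/(96.7 + 14.9) = 0.403 V.
With the supply zeroed, R1 and R2 appear in parallel from the tap: R_th = R1‖R2 = (96.7 × 14.9)/111.6 = 12.9 kΩ.

V_th = 0.403 V, R_th = 12.9 kΩ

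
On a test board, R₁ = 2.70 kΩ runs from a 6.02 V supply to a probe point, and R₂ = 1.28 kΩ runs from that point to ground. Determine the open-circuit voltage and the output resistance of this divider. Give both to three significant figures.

V_th = 1.94 V, R_th = 868 Ω

V_th is the open-circuit tap voltage: 6.02 × 1.28/(2.70 + 1.28) = 1.94 V.
With the supply zeroed, R₁ and R₂ appear in parallel from the tap: R_th = R₁‖R₂ = (2.70 × 1.28)/3.980 = 868 Ω.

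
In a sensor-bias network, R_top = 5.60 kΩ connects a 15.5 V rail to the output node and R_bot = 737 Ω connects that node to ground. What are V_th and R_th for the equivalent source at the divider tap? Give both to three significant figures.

V_th = 1.80 V, R_th = 651 Ω

V_th is the open-circuit tap voltage: 15.5 × 737/(5600 + 737) = 1.80 V.
With the supply zeroed, R_top and R_bot appear in parallel from the tap: R_th = R_top‖R_bot = (5600 × 737)/6337 = 651 Ω.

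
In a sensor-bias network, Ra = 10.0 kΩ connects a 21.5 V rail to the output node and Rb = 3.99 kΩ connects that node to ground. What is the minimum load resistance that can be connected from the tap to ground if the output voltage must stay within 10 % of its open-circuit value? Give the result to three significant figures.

Output resistance R_th = Ra‖Rb = (10.0 × 3.99)/13.99 = 2.852 kΩ.
The fractional drop is R_th/(R_th + R_L); requiring this ≤ 0.100 gives R_L ≥ R_th(1/0.100 − 1) = 2.852 × 9.000 = 25.7 kΩ.

R_L(min) ≈ 25.7 kΩ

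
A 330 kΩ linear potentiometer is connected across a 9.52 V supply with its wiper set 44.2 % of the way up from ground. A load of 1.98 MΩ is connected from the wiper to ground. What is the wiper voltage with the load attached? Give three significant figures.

The wiper splits the pot into (1−α)R = 184.1 kΩ above and αR = 145.9 kΩ below.
Lower section ‖ load = 135.9 kΩ.
V_wiper = 9.52 × 135.9/(184.1 + 135.9) = 4.04 V.

V ≈ 4.04 V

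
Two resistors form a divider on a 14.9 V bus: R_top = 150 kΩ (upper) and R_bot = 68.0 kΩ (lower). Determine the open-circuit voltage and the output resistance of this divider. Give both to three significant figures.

V_th = 4.65 V, R_th = 46.8 kΩ

V_th is the open-circuit tap voltage: 14.9 × 68.0/(150 + 68.0) = 4.65 V.
With the supply zeroed, R_top and R_bot appear in parallel from the tap: R_th = R_top‖R_bot = (150 × 68.0)/218.0 = 46.8 kΩ.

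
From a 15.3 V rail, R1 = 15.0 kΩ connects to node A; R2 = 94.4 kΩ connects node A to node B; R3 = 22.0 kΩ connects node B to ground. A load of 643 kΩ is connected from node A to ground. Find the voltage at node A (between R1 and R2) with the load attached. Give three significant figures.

Below node A the series string R2+R3 = 116.4 kΩ sits in parallel with the 643 kΩ load: 98.56 kΩ.
V_A = 15.3 × 98.56/(15.0 + 98.56) = 13.3 V.

V ≈ 13.3 V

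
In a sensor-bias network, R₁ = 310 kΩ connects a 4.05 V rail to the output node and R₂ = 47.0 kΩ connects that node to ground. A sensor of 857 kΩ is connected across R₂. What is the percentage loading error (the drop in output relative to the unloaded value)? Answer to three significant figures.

4.55 %

The divider's output (Thévenin) resistance is R₁‖R₂ = 40.81 kΩ.
Fractional drop under load = R_th/(R_th + R_L) = 40.81 / (40.81 + 857) = 0.04546.
So the output falls by 4.55 %.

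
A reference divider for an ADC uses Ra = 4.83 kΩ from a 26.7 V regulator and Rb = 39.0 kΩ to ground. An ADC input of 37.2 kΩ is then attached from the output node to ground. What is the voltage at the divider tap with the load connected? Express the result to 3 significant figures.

The load sits in parallel with Rb: Rb‖R_L = (39.0 × 37.2) / (39.0 + 37.2) = 19.04 kΩ.
V_out = 26.7 × 19.04 / (4.83 + 19.04) = 26.7 × 19.04/23.87 = 21.3 V.

V_out ≈ 21.3 V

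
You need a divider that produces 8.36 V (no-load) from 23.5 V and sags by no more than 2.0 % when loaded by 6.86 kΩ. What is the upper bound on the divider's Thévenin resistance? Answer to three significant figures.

R_th ≤ 140 Ω

Loading drop = R_th/(R_th + R_L) ≤ 0.0200, so R_th ≤ R_L · ε/(1−ε) = 6.86 kΩ × 0.0200/0.9800 = 140 Ω.
(Any R1, R2 with R2/(R1+R2) = 0.356 and R1‖R2 ≤ 140 Ω will meet the spec.)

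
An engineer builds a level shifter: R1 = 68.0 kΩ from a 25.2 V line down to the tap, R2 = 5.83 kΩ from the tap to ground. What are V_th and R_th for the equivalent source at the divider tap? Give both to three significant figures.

V_th = 1.99 V, R_th = 5.37 kΩ

V_th is the open-circuit tap voltage: 25.2 × 5.83/(68.0 + 5.83) = 1.99 V.
With the supply zeroed, R1 and R2 appear in parallel from the tap: R_th = R1‖R2 = (68.0 × 5.83)/73.83 = 5.37 kΩ.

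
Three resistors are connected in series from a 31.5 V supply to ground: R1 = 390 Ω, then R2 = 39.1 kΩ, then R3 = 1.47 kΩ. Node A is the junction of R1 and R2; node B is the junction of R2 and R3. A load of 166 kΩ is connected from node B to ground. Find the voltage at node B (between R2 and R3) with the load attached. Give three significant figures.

V ≈ 1.12 V

At node B, R3 is in parallel with the load: R3‖R_L = 1457 Ω.
Below node A the resistance is R2 + (R3‖R_L) = 40560 Ω, so V_A = 31.5 × 40560/40950 = 31.20 V.
Then V_B = V_A × (R3‖R_L)/(R2 + R3‖R_L) = 31.20 × 1457/40560 = 1.12 V.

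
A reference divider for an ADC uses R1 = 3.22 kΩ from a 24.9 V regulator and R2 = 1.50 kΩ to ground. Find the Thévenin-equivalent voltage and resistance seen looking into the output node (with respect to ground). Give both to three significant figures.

V_th = 7.91 V, R_th = 1.02 kΩ

V_th is the open-circuit tap voltage: 24.9 × 1.50/(3.22 + 1.50) = 7.91 V.
With the supply zeroed, R1 and R2 appear in parallel from the tap: R_th = R1‖R2 = (3.22 × 1.50)/4.720 = 1.02 kΩ.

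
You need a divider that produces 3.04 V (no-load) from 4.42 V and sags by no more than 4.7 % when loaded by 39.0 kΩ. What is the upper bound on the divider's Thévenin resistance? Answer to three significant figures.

R_th ≤ 1.92 kΩ

Loading drop = R_th/(R_th + R_L) ≤ 0.0470, so R_th ≤ R_L · ε/(1−ε) = 39.0 kΩ × 0.0470/0.9530 = 1.92 kΩ.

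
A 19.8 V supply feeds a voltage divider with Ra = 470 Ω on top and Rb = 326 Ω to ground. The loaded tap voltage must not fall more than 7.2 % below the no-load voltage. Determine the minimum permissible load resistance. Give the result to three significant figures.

R_L(min) ≈ 2.48 kΩ

Output resistance R_th = Ra‖Rb = (470 × 326)/796.0 = 192.5 Ω.
The fractional drop is R_th/(R_th + R_L); requiring this ≤ 0.0720 gives R_L ≥ R_th(1/0.0720 − 1) = 192.5 × 12.89 = 2.48 kΩ.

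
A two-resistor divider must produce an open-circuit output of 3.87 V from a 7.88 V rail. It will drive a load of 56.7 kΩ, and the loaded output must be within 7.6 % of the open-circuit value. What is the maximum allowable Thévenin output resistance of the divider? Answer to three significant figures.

Loading drop = R_th/(R_th + R_L) ≤ 0.0760, so R_th ≤ R_L · ε/(1−ε) = 56.7 kΩ × 0.0760/0.9240 = 4.66 kΩ.

R_th ≤ 4.66 kΩ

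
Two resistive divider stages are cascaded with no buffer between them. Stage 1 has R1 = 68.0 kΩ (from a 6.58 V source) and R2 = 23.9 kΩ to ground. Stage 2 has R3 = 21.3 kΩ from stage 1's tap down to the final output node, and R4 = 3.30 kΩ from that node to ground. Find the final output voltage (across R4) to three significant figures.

V_out ≈ 0.134 V

Stage 2 presents R3+R4 = 24.60 kΩ as a load on stage 1's tap.
Stage 1's lower leg becomes R2‖(R3+R4) = 12.12 kΩ, so V_mid = 6.58 × 12.12/80.12 = 0.9955 V.
Stage 2 is itself unloaded: V_out = V_mid × R4/(R3+R4) = 0.9955 × 3.30/24.60 = 0.134 V.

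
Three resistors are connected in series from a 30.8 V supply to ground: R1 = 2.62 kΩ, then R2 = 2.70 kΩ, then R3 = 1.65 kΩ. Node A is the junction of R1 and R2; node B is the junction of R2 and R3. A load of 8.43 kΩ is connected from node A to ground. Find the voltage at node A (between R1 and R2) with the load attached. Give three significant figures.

V ≈ 16.1 V

Below node A the series string R2+R3 = 4.350 kΩ sits in parallel with the 8.43 kΩ load: 2.869 kΩ.
V_A = 30.8 × 2.869/(2.62 + 2.869) = 16.1 V.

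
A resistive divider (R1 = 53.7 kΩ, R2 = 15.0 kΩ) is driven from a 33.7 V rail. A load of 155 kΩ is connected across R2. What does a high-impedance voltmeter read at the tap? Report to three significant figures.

V_out ≈ 6.84 V

The load sits in parallel with R2: R2‖R_L = (15.0 × 155) / (15.0 + 155) = 13.68 kΩ.
V_out = 33.7 × 13.68 / (53.7 + 13.68) = 33.7 × 13.68/67.38 = 6.84 V.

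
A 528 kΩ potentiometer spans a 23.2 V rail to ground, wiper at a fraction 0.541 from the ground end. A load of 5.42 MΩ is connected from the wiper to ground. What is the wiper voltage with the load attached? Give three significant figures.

V ≈ 12.3 V

The wiper splits the pot into (1−α)R = 242.4 kΩ above and αR = 285.6 kΩ below.
Lower section ‖ load = 271.3 kΩ.
V_wiper = 23.2 × 271.3/(242.4 + 271.3) = 12.3 V.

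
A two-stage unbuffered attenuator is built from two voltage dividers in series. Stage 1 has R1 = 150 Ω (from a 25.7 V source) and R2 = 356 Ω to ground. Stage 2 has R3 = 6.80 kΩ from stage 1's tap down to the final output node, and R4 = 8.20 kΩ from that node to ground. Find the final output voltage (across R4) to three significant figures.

Stage 2 presents R3+R4 = 15000 Ω as a load on stage 1's tap.
Stage 1's lower leg becomes R2‖(R3+R4) = 347.7 Ω, so V_mid = 25.7 × 347.7/497.7 = 17.96 V.
Stage 2 is itself unloaded: V_out = V_mid × R4/(R3+R4) = 17.96 × 8200/15000 = 9.82 V.

V_out ≈ 9.82 V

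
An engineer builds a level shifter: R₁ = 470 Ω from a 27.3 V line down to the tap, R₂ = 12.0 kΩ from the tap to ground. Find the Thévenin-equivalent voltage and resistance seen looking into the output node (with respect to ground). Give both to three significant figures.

V_th is the open-circuit tap voltage: 27.3 × 12000/(470 + 12000) = 26.3 V.
With the supply zeroed, R₁ and R₂ appear in parallel from the tap: R_th = R₁‖R₂ = (470 × 12000)/12470 = 452 Ω.

V_th = 26.3 V, R_th = 452 Ω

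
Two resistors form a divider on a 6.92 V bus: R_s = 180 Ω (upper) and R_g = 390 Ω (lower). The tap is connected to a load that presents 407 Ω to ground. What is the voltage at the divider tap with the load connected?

The load sits in parallel with R_g: R_g‖R_L = (390 × 407) / (390 + 407) = 199.2 Ω.
V_out = 6.92 × 199.2 / (180 + 199.2) = 6.92 × 199.2/379.2 = 3.63 V.

V_out ≈ 3.63 V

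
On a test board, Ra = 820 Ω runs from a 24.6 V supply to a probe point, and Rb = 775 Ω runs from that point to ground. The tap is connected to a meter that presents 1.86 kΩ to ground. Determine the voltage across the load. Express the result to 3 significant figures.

V_out ≈ 9.84 V

The load sits in parallel with Rb: Rb‖R_L = (775 × 1860) / (775 + 1860) = 547.1 Ω.
V_out = 24.6 × 547.1 / (820 + 547.1) = 24.6 × 547.1/1367 = 9.84 V.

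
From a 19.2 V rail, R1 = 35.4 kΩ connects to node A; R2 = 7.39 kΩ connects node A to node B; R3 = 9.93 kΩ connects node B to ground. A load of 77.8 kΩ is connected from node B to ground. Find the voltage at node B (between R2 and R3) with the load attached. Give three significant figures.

V ≈ 3.28 V

At node B, R3 is in parallel with the load: R3‖R_L = 8.806 kΩ.
Below node A the resistance is R2 + (R3‖R_L) = 16.20 kΩ, so V_A = 19.2 × 16.20/51.60 = 6.027 V.
Then V_B = V_A × (R3‖R_L)/(R2 + R3‖R_L) = 6.027 × 8.806/16.20 = 3.28 V.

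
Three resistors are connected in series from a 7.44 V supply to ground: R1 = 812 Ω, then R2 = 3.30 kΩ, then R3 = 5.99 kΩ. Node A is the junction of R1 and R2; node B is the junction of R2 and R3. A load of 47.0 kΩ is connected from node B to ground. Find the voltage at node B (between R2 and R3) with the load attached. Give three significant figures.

V ≈ 4.19 V

At node B, R3 is in parallel with the load: R3‖R_L = 5313 Ω.
Below node A the resistance is R2 + (R3‖R_L) = 8613 Ω, so V_A = 7.44 × 8613/9425 = 6.799 V.
Then V_B = V_A × (R3‖R_L)/(R2 + R3‖R_L) = 6.799 × 5313/8613 = 4.19 V.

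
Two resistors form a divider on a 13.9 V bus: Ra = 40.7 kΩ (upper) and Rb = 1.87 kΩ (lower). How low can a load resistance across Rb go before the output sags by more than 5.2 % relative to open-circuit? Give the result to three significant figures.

R_L(min) ≈ 32.6 kΩ

Output resistance R_th = Ra‖Rb = (40.7 × 1.87)/42.57 = 1.788 kΩ.
The fractional drop is R_th/(R_th + R_L); requiring this ≤ 0.0520 gives R_L ≥ R_th(1/0.0520 − 1) = 1.788 × 18.23 = 32.6 kΩ.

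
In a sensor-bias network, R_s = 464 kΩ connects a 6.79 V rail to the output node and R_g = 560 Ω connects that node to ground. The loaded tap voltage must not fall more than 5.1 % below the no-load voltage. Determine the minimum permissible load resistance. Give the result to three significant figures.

Output resistance R_th = R_s‖R_g = (464000 × 560)/464600 = 559.3 Ω.
The fractional drop is R_th/(R_th + R_L); requiring this ≤ 0.0510 gives R_L ≥ R_th(1/0.0510 − 1) = 559.3 × 18.61 = 10.4 kΩ.

R_L(min) ≈ 10.4 kΩ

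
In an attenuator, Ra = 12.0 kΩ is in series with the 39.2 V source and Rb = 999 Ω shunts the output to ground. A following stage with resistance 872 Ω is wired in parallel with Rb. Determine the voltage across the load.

V_out ≈ 1.46 V

The load sits in parallel with Rb: Rb‖R_L = (999 × 872) / (999 + 872) = 465.6 Ω.
V_out = 39.2 × 465.6 / (12000 + 465.6) = 39.2 × 465.6/12470 = 1.46 V.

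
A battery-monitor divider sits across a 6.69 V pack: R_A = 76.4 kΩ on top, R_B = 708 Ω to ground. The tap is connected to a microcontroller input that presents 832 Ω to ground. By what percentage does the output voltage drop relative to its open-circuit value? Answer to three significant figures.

45.7 %

Unloaded V = 6.69 × 708/77110 = 0.06143 V.
Loaded: R_B‖R_L = 382.5 Ω, giving V = 6.69 × 382.5/76780 = 0.03333 V.
Drop = (0.06143 − 0.03333) / 0.06143 = 45.7 %.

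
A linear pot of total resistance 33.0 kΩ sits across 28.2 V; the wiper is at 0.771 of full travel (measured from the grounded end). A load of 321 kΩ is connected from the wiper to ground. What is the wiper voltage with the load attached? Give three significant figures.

The wiper splits the pot into (1−α)R = 7.557 kΩ above and αR = 25.44 kΩ below.
Lower section ‖ load = 23.57 kΩ.
V_wiper = 28.2 × 23.57/(7.557 + 23.57) = 21.4 V.

V ≈ 21.4 V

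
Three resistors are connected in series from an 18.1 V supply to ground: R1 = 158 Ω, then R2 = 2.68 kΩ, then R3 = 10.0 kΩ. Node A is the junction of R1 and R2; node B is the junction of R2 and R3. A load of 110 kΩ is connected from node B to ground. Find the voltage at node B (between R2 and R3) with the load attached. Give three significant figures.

V ≈ 13.8 V

At node B, R3 is in parallel with the load: R3‖R_L = 9167 Ω.
Below node A the resistance is R2 + (R3‖R_L) = 11850 Ω, so V_A = 18.1 × 11850/12000 = 17.86 V.
Then V_B = V_A × (R3‖R_L)/(R2 + R3‖R_L) = 17.86 × 9167/11850 = 13.8 V.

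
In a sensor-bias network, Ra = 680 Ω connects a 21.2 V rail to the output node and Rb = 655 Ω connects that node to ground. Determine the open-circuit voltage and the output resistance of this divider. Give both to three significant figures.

V_th is the open-circuit tap voltage: 21.2 × 655/(680 + 655) = 10.4 V.
With the supply zeroed, Ra and Rb appear in parallel from the tap: R_th = Ra‖Rb = (680 × 655)/1335 = 334 Ω.

V_th = 10.4 V, R_th = 334 Ω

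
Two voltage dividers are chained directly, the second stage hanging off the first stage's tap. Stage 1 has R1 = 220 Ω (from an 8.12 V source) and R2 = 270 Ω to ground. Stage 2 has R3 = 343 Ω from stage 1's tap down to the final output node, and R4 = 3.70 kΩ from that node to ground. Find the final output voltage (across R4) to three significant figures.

V_out ≈ 3.98 V

Stage 2 presents R3+R4 = 4043 Ω as a load on stage 1's tap.
Stage 1's lower leg becomes R2‖(R3+R4) = 253.1 Ω, so V_mid = 8.12 × 253.1/473.1 = 4.344 V.
Stage 2 is itself unloaded: V_out = V_mid × R4/(R3+R4) = 4.344 × 3700/4043 = 3.98 V.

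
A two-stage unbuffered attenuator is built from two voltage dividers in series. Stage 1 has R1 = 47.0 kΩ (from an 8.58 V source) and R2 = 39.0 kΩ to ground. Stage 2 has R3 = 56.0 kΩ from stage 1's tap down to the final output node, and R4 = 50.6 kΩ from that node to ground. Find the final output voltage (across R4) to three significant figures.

Stage 2 presents R3+R4 = 106.6 kΩ as a load on stage 1's tap.
Stage 1's lower leg becomes R2‖(R3+R4) = 28.55 kΩ, so V_mid = 8.58 × 28.55/75.55 = 3.243 V.
Stage 2 is itself unloaded: V_out = V_mid × R4/(R3+R4) = 3.243 × 50.6/106.6 = 1.54 V.

V_out ≈ 1.54 V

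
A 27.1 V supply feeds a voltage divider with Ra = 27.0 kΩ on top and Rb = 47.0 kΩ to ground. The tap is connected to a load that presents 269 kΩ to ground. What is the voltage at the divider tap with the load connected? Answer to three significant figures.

V_out ≈ 16.2 V

The load sits in parallel with Rb: Rb‖R_L = (47.0 × 269) / (47.0 + 269) = 40.01 kΩ.
V_out = 27.1 × 40.01 / (27.0 + 40.01) = 27.1 × 40.01/67.01 = 16.2 V.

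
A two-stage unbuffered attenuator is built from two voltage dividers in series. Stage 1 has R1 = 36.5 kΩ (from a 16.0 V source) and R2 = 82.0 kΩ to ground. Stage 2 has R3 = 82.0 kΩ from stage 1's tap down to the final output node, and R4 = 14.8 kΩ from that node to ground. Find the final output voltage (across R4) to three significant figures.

Stage 2 presents R3+R4 = 96.80 kΩ as a load on stage 1's tap.
Stage 1's lower leg becomes R2‖(R3+R4) = 44.39 kΩ, so V_mid = 16.0 × 44.39/80.89 = 8.781 V.
Stage 2 is itself unloaded: V_out = V_mid × R4/(R3+R4) = 8.781 × 14.8/96.80 = 1.34 V.

V_out ≈ 1.34 V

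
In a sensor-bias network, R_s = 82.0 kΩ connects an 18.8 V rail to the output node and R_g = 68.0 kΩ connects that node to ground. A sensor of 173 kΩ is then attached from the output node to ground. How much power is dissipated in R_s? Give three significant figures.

P ≈ 1.69 mW

Total resistance from the source is R_s + (R_g‖R_L) = 130.8 kΩ, so I = 18.8/130.8 kΩ = 0.1437 mA.
P = I²·R_s = (0.1437 mA)² × 82.0 kΩ = 1.69 mW.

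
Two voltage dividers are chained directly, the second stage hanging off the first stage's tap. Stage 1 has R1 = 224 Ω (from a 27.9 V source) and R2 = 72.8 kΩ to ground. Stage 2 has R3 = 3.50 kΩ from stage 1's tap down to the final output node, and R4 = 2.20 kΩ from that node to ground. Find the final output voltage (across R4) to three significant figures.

Stage 2 presents R3+R4 = 5700 Ω as a load on stage 1's tap.
Stage 1's lower leg becomes R2‖(R3+R4) = 5286 Ω, so V_mid = 27.9 × 5286/5510 = 26.77 V.
Stage 2 is itself unloaded: V_out = V_mid × R4/(R3+R4) = 26.77 × 2200/5700 = 10.3 V.

V_out ≈ 10.3 V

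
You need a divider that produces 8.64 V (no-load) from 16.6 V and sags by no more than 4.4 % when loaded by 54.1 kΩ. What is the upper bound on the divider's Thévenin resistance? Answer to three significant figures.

Loading drop = R_th/(R_th + R_L) ≤ 0.0440, so R_th ≤ R_L · ε/(1−ε) = 54.1 kΩ × 0.0440/0.9560 = 2.49 kΩ.

R_th ≤ 2.49 kΩ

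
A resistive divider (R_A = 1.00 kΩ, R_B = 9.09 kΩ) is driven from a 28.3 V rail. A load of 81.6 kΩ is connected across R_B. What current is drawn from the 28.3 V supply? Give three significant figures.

I ≈ 3.08 mA

R_B‖R_L = 8.179 kΩ, so the source sees R_A + R_B‖R_L = 9.179 kΩ.
I = 28.3 V / 9.179 kΩ = 3.08 mA.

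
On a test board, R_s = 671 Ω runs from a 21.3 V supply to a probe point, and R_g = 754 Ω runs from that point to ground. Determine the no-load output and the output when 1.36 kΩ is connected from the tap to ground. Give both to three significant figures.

Unloaded: 11.3 V; loaded: 8.94 V

Open-circuit: V = 21.3 × 754/(671 + 754) = 11.3 V.
With the load, R_g becomes R_g‖R_L = 485.1 Ω, so V = 21.3 × 485.1/1156 = 8.94 V.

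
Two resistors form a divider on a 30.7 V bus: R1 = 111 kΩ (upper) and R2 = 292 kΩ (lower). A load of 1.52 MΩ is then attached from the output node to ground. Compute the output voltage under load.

V_out ≈ 21.1 V

The load sits in parallel with R2: R2‖R_L = (292 × 1520) / (292 + 1520) = 244.9 kΩ.
V_out = 30.7 × 244.9 / (111 + 244.9) = 30.7 × 244.9/355.9 = 21.1 V.
(Unloaded it would have been 22.2 V.)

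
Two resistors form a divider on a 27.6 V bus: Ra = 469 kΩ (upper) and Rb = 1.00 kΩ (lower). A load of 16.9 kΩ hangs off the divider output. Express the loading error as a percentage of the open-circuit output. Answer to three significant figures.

The divider's output (Thévenin) resistance is Ra‖Rb = 0.9979 kΩ.
Fractional drop under load = R_th/(R_th + R_L) = 0.9979 / (0.9979 + 16.9) = 0.05575.
So the output falls by 5.58 %.

5.58 %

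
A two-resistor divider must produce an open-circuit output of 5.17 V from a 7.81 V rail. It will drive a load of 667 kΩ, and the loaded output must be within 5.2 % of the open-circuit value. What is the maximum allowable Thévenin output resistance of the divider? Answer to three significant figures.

R_th ≤ 36.6 kΩ

Loading drop = R_th/(R_th + R_L) ≤ 0.0520, so R_th ≤ R_L · ε/(1−ε) = 667 kΩ × 0.0520/0.9480 = 36.6 kΩ.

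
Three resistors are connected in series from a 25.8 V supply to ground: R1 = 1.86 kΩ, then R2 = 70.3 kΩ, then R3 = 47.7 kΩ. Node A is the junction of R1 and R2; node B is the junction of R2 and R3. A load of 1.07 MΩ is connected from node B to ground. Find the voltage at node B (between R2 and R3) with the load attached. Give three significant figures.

At node B, R3 is in parallel with the load: R3‖R_L = 45.66 kΩ.
Below node A the resistance is R2 + (R3‖R_L) = 116.0 kΩ, so V_A = 25.8 × 116.0/117.8 = 25.39 V.
Then V_B = V_A × (R3‖R_L)/(R2 + R3‖R_L) = 25.39 × 45.66/116.0 = 10.0 V.

V ≈ 10.0 V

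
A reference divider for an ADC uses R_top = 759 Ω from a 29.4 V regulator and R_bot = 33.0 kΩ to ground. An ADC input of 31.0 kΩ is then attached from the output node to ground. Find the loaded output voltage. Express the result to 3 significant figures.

V_out ≈ 28.1 V

The load sits in parallel with R_bot: R_bot‖R_L = (33000 × 31000) / (33000 + 31000) = 15980 Ω.
V_out = 29.4 × 15980 / (759 + 15980) = 29.4 × 15980/16740 = 28.1 V.
(Unloaded it would have been 28.7 V.)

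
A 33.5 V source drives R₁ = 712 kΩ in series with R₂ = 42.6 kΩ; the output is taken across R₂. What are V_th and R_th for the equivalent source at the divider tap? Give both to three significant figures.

V_th is the open-circuit tap voltage: 33.5 × 42.6/(712 + 42.6) = 1.89 V.
With the supply zeroed, R₁ and R₂ appear in parallel from the tap: R_th = R₁‖R₂ = (712 × 42.6)/754.6 = 40.2 kΩ.

V_th = 1.89 V, R_th = 40.2 kΩ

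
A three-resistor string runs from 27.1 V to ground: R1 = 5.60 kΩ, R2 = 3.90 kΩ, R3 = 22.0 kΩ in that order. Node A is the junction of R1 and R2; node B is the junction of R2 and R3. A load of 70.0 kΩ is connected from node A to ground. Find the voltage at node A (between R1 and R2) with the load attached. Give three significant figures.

Below node A the series string R2+R3 = 25.90 kΩ sits in parallel with the 70.0 kΩ load: 18.91 kΩ.
V_A = 27.1 × 18.91/(5.60 + 18.91) = 20.9 V.

V ≈ 20.9 V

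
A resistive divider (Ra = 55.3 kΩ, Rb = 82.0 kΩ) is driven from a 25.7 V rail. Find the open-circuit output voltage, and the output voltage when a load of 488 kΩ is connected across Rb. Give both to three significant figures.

Unloaded: 15.3 V; loaded: 14.4 V

Open-circuit: V = 25.7 × 82.0/(55.3 + 82.0) = 15.3 V.
With the load, Rb becomes Rb‖R_L = 70.20 kΩ, so V = 25.7 × 70.20/125.5 = 14.4 V.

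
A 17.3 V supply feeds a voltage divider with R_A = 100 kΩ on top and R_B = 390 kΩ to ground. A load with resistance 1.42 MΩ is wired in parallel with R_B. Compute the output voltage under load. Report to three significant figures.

V_out ≈ 13.0 V

The load sits in parallel with R_B: R_B‖R_L = (390 × 1420) / (390 + 1420) = 306.0 kΩ.
V_out = 17.3 × 306.0 / (100 + 306.0) = 17.3 × 306.0/406.0 = 13.0 V.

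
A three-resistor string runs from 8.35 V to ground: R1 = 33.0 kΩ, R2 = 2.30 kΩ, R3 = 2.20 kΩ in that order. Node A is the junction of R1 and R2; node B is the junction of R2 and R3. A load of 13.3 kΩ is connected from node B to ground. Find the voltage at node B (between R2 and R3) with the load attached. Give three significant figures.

V ≈ 0.424 V

At node B, R3 is in parallel with the load: R3‖R_L = 1.888 kΩ.
Below node A the resistance is R2 + (R3‖R_L) = 4.188 kΩ, so V_A = 8.35 × 4.188/37.19 = 0.9403 V.
Then V_B = V_A × (R3‖R_L)/(R2 + R3‖R_L) = 0.9403 × 1.888/4.188 = 0.424 V.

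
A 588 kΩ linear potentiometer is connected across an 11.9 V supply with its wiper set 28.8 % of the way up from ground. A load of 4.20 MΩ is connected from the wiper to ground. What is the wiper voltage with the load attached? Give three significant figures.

The wiper splits the pot into (1−α)R = 418.7 kΩ above and αR = 169.3 kΩ below.
Lower section ‖ load = 162.8 kΩ.
V_wiper = 11.9 × 162.8/(418.7 + 162.8) = 3.33 V.

V ≈ 3.33 V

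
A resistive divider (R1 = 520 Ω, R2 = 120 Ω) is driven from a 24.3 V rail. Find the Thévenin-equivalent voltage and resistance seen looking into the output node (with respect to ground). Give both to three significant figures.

V_th = 4.56 V, R_th = 97.5 Ω

V_th is the open-circuit tap voltage: 24.3 × 120/(520 + 120) = 4.56 V.
With the supply zeroed, R1 and R2 appear in parallel from the tap: R_th = R1‖R2 = (520 × 120)/640.0 = 97.5 Ω.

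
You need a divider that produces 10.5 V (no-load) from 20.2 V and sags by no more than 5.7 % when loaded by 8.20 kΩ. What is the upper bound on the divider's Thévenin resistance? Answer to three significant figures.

R_th ≤ 496 Ω

Loading drop = R_th/(R_th + R_L) ≤ 0.0570, so R_th ≤ R_L · ε/(1−ε) = 8.20 kΩ × 0.0570/0.9430 = 496 Ω.
(Any R1, R2 with R2/(R1+R2) = 0.520 and R1‖R2 ≤ 496 Ω will meet the spec.)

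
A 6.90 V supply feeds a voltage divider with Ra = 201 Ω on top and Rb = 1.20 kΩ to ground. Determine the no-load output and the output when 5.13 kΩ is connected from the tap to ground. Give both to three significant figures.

Unloaded: 5.91 V; loaded: 5.72 V

Open-circuit: V = 6.90 × 1200/(201 + 1200) = 5.91 V.
With the load, Rb becomes Rb‖R_L = 972.5 Ω, so V = 6.90 × 972.5/1174 = 5.72 V.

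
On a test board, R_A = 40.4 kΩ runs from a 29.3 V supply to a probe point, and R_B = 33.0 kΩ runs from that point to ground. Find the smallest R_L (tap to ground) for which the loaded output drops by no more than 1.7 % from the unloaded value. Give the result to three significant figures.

R_L(min) ≈ 1.05 MΩ

Output resistance R_th = R_A‖R_B = (40.4 × 33.0)/73.40 = 18.16 kΩ.
The fractional drop is R_th/(R_th + R_L); requiring this ≤ 0.0170 gives R_L ≥ R_th(1/0.0170 − 1) = 18.16 × 57.82 = 1.05 MΩ.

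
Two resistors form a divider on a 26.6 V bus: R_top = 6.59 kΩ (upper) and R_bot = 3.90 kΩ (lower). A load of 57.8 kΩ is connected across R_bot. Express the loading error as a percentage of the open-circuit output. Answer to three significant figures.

4.07 %

The divider's output (Thévenin) resistance is R_top‖R_bot = 2.450 kΩ.
Fractional drop under load = R_th/(R_th + R_L) = 2.450 / (2.450 + 57.8) = 0.04066.
So the output falls by 4.07 %.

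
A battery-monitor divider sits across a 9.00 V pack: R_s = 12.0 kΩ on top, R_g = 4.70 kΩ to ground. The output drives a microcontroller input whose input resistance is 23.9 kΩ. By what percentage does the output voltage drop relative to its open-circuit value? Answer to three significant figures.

12.4 %

The divider's output (Thévenin) resistance is R_s‖R_g = 3.377 kΩ.
Fractional drop under load = R_th/(R_th + R_L) = 3.377 / (3.377 + 23.9) = 0.1238.
So the output falls by 12.4 %.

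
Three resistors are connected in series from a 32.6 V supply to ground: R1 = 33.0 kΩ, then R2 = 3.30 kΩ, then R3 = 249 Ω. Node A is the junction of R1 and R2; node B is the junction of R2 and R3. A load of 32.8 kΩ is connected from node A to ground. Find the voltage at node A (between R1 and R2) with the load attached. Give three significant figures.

V ≈ 2.88 V

Below node A the series string R2+R3 = 3549 Ω sits in parallel with the 32800 Ω load: 3202 Ω.
V_A = 32.6 × 3202/(33000 + 3202) = 2.88 V.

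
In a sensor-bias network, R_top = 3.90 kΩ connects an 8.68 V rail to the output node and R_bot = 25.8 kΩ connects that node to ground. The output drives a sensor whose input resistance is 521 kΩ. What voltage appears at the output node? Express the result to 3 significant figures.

V_out ≈ 7.49 V

The load sits in parallel with R_bot: R_bot‖R_L = (25.8 × 521) / (25.8 + 521) = 24.58 kΩ.
V_out = 8.68 × 24.58 / (3.90 + 24.58) = 8.68 × 24.58/28.48 = 7.49 V.
(Unloaded it would have been 7.54 V.)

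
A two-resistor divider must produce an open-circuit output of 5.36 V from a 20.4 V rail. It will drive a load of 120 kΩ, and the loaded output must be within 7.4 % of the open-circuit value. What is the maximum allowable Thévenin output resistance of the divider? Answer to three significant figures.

Loading drop = R_th/(R_th + R_L) ≤ 0.0740, so R_th ≤ R_L · ε/(1−ε) = 120 kΩ × 0.0740/0.9260 = 9.59 kΩ.
(Any R1, R2 with R2/(R1+R2) = 0.263 and R1‖R2 ≤ 9.59 kΩ will meet the spec.)

R_th ≤ 9.59 kΩ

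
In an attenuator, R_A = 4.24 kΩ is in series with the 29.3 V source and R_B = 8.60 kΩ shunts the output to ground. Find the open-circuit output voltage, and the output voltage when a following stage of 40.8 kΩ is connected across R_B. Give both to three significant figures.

Open-circuit: V = 29.3 × 8.60/(4.24 + 8.60) = 19.6 V.
With the load, R_B becomes R_B‖R_L = 7.103 kΩ, so V = 29.3 × 7.103/11.34 = 18.3 V.

Unloaded: 19.6 V; loaded: 18.3 V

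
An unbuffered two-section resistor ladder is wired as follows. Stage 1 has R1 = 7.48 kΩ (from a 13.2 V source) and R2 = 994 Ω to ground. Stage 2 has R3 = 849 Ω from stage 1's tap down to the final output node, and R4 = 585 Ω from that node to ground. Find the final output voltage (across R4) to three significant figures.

V_out ≈ 0.392 V

Stage 2 presents R3+R4 = 1434 Ω as a load on stage 1's tap.
Stage 1's lower leg becomes R2‖(R3+R4) = 587.1 Ω, so V_mid = 13.2 × 587.1/8067 = 0.9606 V.
Stage 2 is itself unloaded: V_out = V_mid × R4/(R3+R4) = 0.9606 × 585/1434 = 0.392 V.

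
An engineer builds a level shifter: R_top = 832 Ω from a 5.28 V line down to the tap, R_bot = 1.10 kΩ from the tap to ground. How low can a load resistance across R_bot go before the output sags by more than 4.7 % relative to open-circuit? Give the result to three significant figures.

Output resistance R_th = R_top‖R_bot = (832 × 1100)/1932 = 473.7 Ω.
The fractional drop is R_th/(R_th + R_L); requiring this ≤ 0.0470 gives R_L ≥ R_th(1/0.0470 − 1) = 473.7 × 20.28 = 9.61 kΩ.

R_L(min) ≈ 9.61 kΩ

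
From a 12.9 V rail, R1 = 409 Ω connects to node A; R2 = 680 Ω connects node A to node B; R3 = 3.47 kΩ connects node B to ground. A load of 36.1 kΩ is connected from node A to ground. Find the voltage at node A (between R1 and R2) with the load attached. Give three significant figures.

Below node A the series string R2+R3 = 4150 Ω sits in parallel with the 36100 Ω load: 3722 Ω.
V_A = 12.9 × 3722/(409 + 3722) = 11.6 V.

V ≈ 11.6 V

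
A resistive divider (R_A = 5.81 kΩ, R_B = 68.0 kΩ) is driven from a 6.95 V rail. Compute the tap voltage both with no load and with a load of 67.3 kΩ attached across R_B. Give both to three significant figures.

Unloaded: 6.40 V; loaded: 5.93 V

Open-circuit: V = 6.95 × 68.0/(5.81 + 68.0) = 6.40 V.
With the load, R_B becomes R_B‖R_L = 33.82 kΩ, so V = 6.95 × 33.82/39.63 = 5.93 V.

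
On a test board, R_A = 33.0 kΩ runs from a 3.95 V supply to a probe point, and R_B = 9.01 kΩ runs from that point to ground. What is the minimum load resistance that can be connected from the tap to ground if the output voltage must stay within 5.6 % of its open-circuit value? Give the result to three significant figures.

Output resistance R_th = R_A‖R_B = (33.0 × 9.01)/42.01 = 7.078 kΩ.
The fractional drop is R_th/(R_th + R_L); requiring this ≤ 0.0560 gives R_L ≥ R_th(1/0.0560 − 1) = 7.078 × 16.86 = 119 kΩ.

R_L(min) ≈ 119 kΩ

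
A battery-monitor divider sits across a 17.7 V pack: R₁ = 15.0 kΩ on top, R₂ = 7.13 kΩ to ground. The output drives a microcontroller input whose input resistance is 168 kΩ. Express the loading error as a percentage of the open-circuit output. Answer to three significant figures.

The divider's output (Thévenin) resistance is R₁‖R₂ = 4.833 kΩ.
Fractional drop under load = R_th/(R_th + R_L) = 4.833 / (4.833 + 168) = 0.02796.
So the output falls by 2.80 %.

2.80 %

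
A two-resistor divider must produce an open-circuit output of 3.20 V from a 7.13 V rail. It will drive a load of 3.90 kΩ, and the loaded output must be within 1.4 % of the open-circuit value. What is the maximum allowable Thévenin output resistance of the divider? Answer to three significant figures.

Loading drop = R_th/(R_th + R_L) ≤ 0.0140, so R_th ≤ R_L · ε/(1−ε) = 3.90 kΩ × 0.0140/0.9860 = 55.4 Ω.
(Any R1, R2 with R2/(R1+R2) = 0.449 and R1‖R2 ≤ 55.4 Ω will meet the spec.)

R_th ≤ 55.4 Ω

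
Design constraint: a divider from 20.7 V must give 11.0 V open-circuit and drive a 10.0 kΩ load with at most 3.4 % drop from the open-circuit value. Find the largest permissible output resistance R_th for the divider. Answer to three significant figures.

R_th ≤ 352 Ω

Loading drop = R_th/(R_th + R_L) ≤ 0.0340, so R_th ≤ R_L · ε/(1−ε) = 10.0 kΩ × 0.0340/0.9660 = 352 Ω.
(Any R1, R2 with R2/(R1+R2) = 0.531 and R1‖R2 ≤ 352 Ω will meet the spec.)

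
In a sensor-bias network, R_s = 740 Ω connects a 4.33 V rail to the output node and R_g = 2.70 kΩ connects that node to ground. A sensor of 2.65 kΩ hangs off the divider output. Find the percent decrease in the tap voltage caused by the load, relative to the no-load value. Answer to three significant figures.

18.0 %

Unloaded V = 4.33 × 2700/3440 = 3.399 V.
Loaded: R_g‖R_L = 1337 Ω, giving V = 4.33 × 1337/2077 = 2.788 V.
Drop = (3.399 − 2.788) / 3.399 = 18.0 %.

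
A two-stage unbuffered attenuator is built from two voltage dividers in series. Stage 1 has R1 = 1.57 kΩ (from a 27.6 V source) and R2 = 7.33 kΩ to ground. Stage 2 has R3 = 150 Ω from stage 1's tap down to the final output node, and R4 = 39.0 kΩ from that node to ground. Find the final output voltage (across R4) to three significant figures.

V_out ≈ 21.9 V

Stage 2 presents R3+R4 = 39150 Ω as a load on stage 1's tap.
Stage 1's lower leg becomes R2‖(R3+R4) = 6174 Ω, so V_mid = 27.6 × 6174/7744 = 22.00 V.
Stage 2 is itself unloaded: V_out = V_mid × R4/(R3+R4) = 22.00 × 39000/39150 = 21.9 V.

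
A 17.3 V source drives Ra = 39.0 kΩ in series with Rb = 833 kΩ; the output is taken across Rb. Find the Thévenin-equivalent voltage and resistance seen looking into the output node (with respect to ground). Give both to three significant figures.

V_th = 16.5 V, R_th = 37.3 kΩ

V_th is the open-circuit tap voltage: 17.3 × 833/(39.0 + 833) = 16.5 V.
With the supply zeroed, Ra and Rb appear in parallel from the tap: R_th = Ra‖Rb = (39.0 × 833)/872.0 = 37.3 kΩ.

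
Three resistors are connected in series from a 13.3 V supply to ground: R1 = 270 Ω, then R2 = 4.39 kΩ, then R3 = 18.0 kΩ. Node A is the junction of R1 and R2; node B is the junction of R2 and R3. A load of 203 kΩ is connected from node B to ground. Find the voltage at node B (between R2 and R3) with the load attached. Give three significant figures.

At node B, R3 is in parallel with the load: R3‖R_L = 16530 Ω.
Below node A the resistance is R2 + (R3‖R_L) = 20920 Ω, so V_A = 13.3 × 20920/21190 = 13.13 V.
Then V_B = V_A × (R3‖R_L)/(R2 + R3‖R_L) = 13.13 × 16530/20920 = 10.4 V.

V ≈ 10.4 V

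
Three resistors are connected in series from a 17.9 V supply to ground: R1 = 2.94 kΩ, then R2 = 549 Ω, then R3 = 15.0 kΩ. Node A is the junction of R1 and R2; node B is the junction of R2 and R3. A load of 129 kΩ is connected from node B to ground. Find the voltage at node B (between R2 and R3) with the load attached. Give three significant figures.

At node B, R3 is in parallel with the load: R3‖R_L = 13440 Ω.
Below node A the resistance is R2 + (R3‖R_L) = 13990 Ω, so V_A = 17.9 × 13990/16930 = 14.79 V.
Then V_B = V_A × (R3‖R_L)/(R2 + R3‖R_L) = 14.79 × 13440/13990 = 14.2 V.

V ≈ 14.2 V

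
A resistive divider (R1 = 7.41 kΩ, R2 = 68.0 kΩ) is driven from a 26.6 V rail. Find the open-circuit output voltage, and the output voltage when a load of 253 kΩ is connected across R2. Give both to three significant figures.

Open-circuit: V = 26.6 × 68.0/(7.41 + 68.0) = 24.0 V.
With the load, R2 becomes R2‖R_L = 53.60 kΩ, so V = 26.6 × 53.60/61.01 = 23.4 V.

Unloaded: 24.0 V; loaded: 23.4 V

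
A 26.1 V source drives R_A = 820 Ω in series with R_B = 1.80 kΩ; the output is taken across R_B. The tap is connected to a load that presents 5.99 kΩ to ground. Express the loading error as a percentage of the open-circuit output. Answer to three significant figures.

The divider's output (Thévenin) resistance is R_A‖R_B = 563.4 Ω.
Fractional drop under load = R_th/(R_th + R_L) = 563.4 / (563.4 + 5990) = 0.08596.
So the output falls by 8.60 %.

8.60 %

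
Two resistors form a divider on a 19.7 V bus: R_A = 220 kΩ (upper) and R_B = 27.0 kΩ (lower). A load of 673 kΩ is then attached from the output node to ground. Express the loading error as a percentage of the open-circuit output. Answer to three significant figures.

3.45 %

The divider's output (Thévenin) resistance is R_A‖R_B = 24.05 kΩ.
Fractional drop under load = R_th/(R_th + R_L) = 24.05 / (24.05 + 673) = 0.03450.
So the output falls by 3.45 %.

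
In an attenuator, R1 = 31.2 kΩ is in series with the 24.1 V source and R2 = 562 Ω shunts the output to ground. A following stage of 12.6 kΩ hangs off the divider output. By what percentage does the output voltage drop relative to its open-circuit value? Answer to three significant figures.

The divider's output (Thévenin) resistance is R1‖R2 = 552.1 Ω.
Fractional drop under load = R_th/(R_th + R_L) = 552.1 / (552.1 + 12600) = 0.04197.
So the output falls by 4.20 %.

4.20 %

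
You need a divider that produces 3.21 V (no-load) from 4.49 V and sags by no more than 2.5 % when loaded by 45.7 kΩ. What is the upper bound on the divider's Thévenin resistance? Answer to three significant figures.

Loading drop = R_th/(R_th + R_L) ≤ 0.0250, so R_th ≤ R_L · ε/(1−ε) = 45.7 kΩ × 0.0250/0.9750 = 1.17 kΩ.

R_th ≤ 1.17 kΩ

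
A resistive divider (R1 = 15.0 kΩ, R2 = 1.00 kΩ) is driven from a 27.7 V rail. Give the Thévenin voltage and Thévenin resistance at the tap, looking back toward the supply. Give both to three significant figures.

V_th is the open-circuit tap voltage: 27.7 × 1.00/(15.0 + 1.00) = 1.73 V.
With the supply zeroed, R1 and R2 appear in parallel from the tap: R_th = R1‖R2 = (15.0 × 1.00)/16.00 = 938 Ω.

V_th = 1.73 V, R_th = 938 Ω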